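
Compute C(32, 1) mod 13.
6

Using Lucas' theorem:
Write n=32 and k=1 in base 13:
n in base 13: [2, 6]
k in base 13: [0, 1]
C(32,1) mod 13 = ∏ C(n_i, k_i) mod 13
Digit binomials (mod 13): C(2,0) = 1; C(6,1) = 6
Product: 1 × 6 = 6 ≡ 6 (mod 13)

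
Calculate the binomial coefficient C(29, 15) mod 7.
6

Using Lucas' theorem:
Write n=29 and k=15 in base 7:
n in base 7: [4, 1]
k in base 7: [2, 1]
C(29,15) mod 7 = ∏ C(n_i, k_i) mod 7
Digit binomials (mod 7): C(4,2) = 6; C(1,1) = 1
Product: 6 × 1 = 6 ≡ 6 (mod 7)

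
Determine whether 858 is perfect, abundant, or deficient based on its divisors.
abundant

Proper divisors of 858: sum = 1 + 2 + 3 + 6 + 11 + 13 + 22 + 26 + 33 + 39 + 66 + 78 + 143 + 286 + 429 = 1158
Since 1158 > 858, 858 is abundant.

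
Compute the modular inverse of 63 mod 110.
7

gcd(63, 110) = 1, so the inverse exists.
Extended Euclidean algorithm on (110, 63):
110 = 1 × 63 + 47  ⟹  47 = (1)·110 + (-1)·63
63 = 1 × 47 + 16  ⟹  16 = (-1)·110 + (2)·63
47 = 2 × 16 + 15  ⟹  15 = (3)·110 + (-5)·63
16 = 1 × 15 + 1  ⟹  1 = (-4)·110 + (7)·63
So (7)·63 ≡ 1 (mod 110), i.e. 63^(-1) ≡ 7 (mod 110).
Check: 63 × 7 = 441 ≡ 1 (mod 110)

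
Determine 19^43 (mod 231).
61

Repeated squaring. Binary of 43 = 101011.
19^1 ≡ 19 (mod 231); 19^2 ≡ 130 (mod 231); 19^4 ≡ 37 (mod 231); 19^8 ≡ 214 (mod 231); 19^16 ≡ 58 (mod 231); 19^32 ≡ 130 (mod 231)
19^43 = 19^1 × 19^2 × 19^8 × 19^32 ≡ 61 (mod 231)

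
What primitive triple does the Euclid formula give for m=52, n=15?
(2479, 1560, 2929)

Euclid's formula: a = m² - n², b = 2mn, c = m² + n²
m = 52, n = 15
a = 52² - 15² = 2704 - 225 = 2479
b = 2 × 52 × 15 = 1560
c = 52² + 15² = 2704 + 225 = 2929
Verification: 2479² + 1560² = 6145441 + 2433600 = 8579041 = 2929² ✓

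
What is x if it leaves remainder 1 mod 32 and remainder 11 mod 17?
385

Using Chinese Remainder Theorem:
M = 32 × 17 = 544
M1 = 17, M2 = 32
y1 = 17^(-1) mod 32 = 17
y2 = 32^(-1) mod 17 = 8
x = (1×17×17 + 11×32×8) mod 544 = 385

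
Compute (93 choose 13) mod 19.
5

Using Lucas' theorem:
Write n=93 and k=13 in base 19:
n in base 19: [4, 17]
k in base 19: [0, 13]
C(93,13) mod 19 = ∏ C(n_i, k_i) mod 19
Digit binomials (mod 19): C(4,0) = 1; C(17,13) = 2380 ≡ 5
Product: 1 × 5 = 5 ≡ 5 (mod 19)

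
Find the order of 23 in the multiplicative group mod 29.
7

29 is prime, so ord(23) divides φ(29) = 28.
Divisors of 28: 1, 2, 4, 7, 14, 28.
Repeated squaring: 23^1 ≡ 23, 23^2 ≡ 7, 23^4 ≡ 20, 23^8 ≡ 23, 23^16 ≡ 7 (mod 29).
Test 23^d mod 29 for each divisor d in increasing order:
23^1 ≡ 23
23^2 ≡ 7
23^4 ≡ 20
23^7 = 23^4·23^2·23^1 ≡ 1  ← first divisor giving 1
The order is 7.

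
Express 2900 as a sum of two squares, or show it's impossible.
14² + 52² (a=14, b=52)

Factorization: 2900 = 2^2 × 5^2 × 29
By Fermat: n is sum of two squares iff every prime p ≡ 3 (mod 4) appears to even power.
All primes ≡ 3 (mod 4) appear to even power.
Search a = 0, 1, 2, … for 2900 - a² a perfect square: first hit at a = 14: 2900 - 196 = 2704 = 52².
2900 = 14² + 52² = 196 + 2704 ✓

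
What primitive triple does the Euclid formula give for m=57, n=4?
(3233, 456, 3265)

Euclid's formula: a = m² - n², b = 2mn, c = m² + n²
m = 57, n = 4
a = 57² - 4² = 3249 - 16 = 3233
b = 2 × 57 × 4 = 456
c = 57² + 4² = 3249 + 16 = 3265
Verification: 3233² + 456² = 10452289 + 207936 = 10660225 = 3265² ✓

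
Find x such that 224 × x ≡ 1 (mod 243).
179

gcd(224, 243) = 1, so the inverse exists.
Extended Euclidean algorithm on (243, 224):
243 = 1 × 224 + 19  ⟹  19 = (1)·243 + (-1)·224
224 = 11 × 19 + 15  ⟹  15 = (-11)·243 + (12)·224
19 = 1 × 15 + 4  ⟹  4 = (12)·243 + (-13)·224
15 = 3 × 4 + 3  ⟹  3 = (-47)·243 + (51)·224
4 = 1 × 3 + 1  ⟹  1 = (59)·243 + (-64)·224
So (-64)·224 ≡ 1 (mod 243), i.e. 224^(-1) ≡ -64 ≡ 179 (mod 243).
Check: 224 × 179 = 40096 ≡ 1 (mod 243)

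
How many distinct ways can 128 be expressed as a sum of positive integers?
4351078600

p(n) counts ways to write n as a sum of positive integers (order ignored).
Euler's pentagonal recurrence: p(k) = p(k-1) + p(k-2) - p(k-5) - p(k-7) + p(k-12) + p(k-15) - ... (offsets j(3j∓1)/2, signs ++--, p(0)=1, p(<0)=0).
DP table for k = 0..127: p(0)=1, p(1)=1, p(2)=2, p(3)=3, p(4)=5, p(5)=7, p(6)=11, p(7)=15, p(8)=22, p(9)=30, p(10)=42, p(11)=56, p(12)=77, p(13)=101, p(14)=135, p(15)=176, p(16)=231, p(17)=297, p(18)=385, p(19)=490, p(20)=627, p(21)=792, p(22)=1002, p(23)=1255, p(24)=1575, p(25)=1958, p(26)=2436, p(27)=3010, p(28)=3718, p(29)=4565, p(30)=5604, p(31)=6842, p(32)=8349, p(33)=10143, p(34)=12310, p(35)=14883, p(36)=17977, p(37)=21637, p(38)=26015, p(39)=31185, p(40)=37338, p(41)=44583, p(42)=53174, p(43)=63261, p(44)=75175, p(45)=89134, p(46)=105558, p(47)=124754, p(48)=147273, p(49)=173525, p(50)=204226, p(51)=239943, p(52)=281589, p(53)=329931, p(54)=386155, p(55)=451276, p(56)=526823, p(57)=614154, p(58)=715220, p(59)=831820, p(60)=966467, p(61)=1121505, p(62)=1300156, p(63)=1505499, p(64)=1741630, p(65)=2012558, p(66)=2323520, p(67)=2679689, p(68)=3087735, p(69)=3554345, p(70)=4087968, p(71)=4697205, p(72)=5392783, p(73)=6185689, p(74)=7089500, p(75)=8118264, p(76)=9289091, p(77)=10619863, p(78)=12132164, p(79)=13848650, p(80)=15796476, p(81)=18004327, p(82)=20506255, p(83)=23338469, p(84)=26543660, p(85)=30167357, p(86)=34262962, p(87)=38887673, p(88)=44108109, p(89)=49995925, p(90)=56634173, p(91)=64112359, p(92)=72533807, p(93)=82010177, p(94)=92669720, p(95)=104651419, p(96)=118114304, p(97)=133230930, p(98)=150198136, p(99)=169229875, p(100)=190569292, p(101)=214481126, p(102)=241265379, p(103)=271248950, p(104)=304801365, p(105)=342325709, p(106)=384276336, p(107)=431149389, p(108)=483502844, p(109)=541946240, p(110)=607163746, p(111)=679903203, p(112)=761002156, p(113)=851376628, p(114)=952050665, p(115)=1064144451, p(116)=1188908248, p(117)=1327710076, p(118)=1482074143, p(119)=1653668665, p(120)=1844349560, p(121)=2056148051, p(122)=2291320912, p(123)=2552338241, p(124)=2841940500, p(125)=3163127352, p(126)=3519222692, p(127)=3913864295.
Final step: p(128) = p(127) + p(126) - p(123) - p(121) + p(116) + p(113) - p(106) - p(102) + p(93) + p(88) - p(77) - p(71) + p(58) + p(51) - p(36) - p(28) + p(11) + p(2)
= 3913864295 + 3519222692 - 2552338241 - 2056148051 + 1188908248 + 851376628 - 384276336 - 241265379 + 82010177 + 44108109 - 10619863 - 4697205 + 715220 + 239943 - 17977 - 3718 + 56 + 2
= 4351078600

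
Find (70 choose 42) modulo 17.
0

Using Lucas' theorem:
Write n=70 and k=42 in base 17:
n in base 17: [4, 2]
k in base 17: [2, 8]
C(70,42) mod 17 = ∏ C(n_i, k_i) mod 17
Digit binomials (mod 17): C(4,2) = 6; C(2,8) = 0 (k_i > n_i)
Product: 6 × 0 = 0 ≡ 0 (mod 17)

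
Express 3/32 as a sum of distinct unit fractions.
1/11 + 1/352

Greedy algorithm:
3/32: ceiling(32/3) = 11, use 1/11
1/352: ceiling(352/1) = 352, use 1/352
Result: 3/32 = 1/11 + 1/352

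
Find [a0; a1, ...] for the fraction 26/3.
[8; 1, 2]

Euclidean algorithm steps:
26 = 8 × 3 + 2
3 = 1 × 2 + 1
2 = 2 × 1 + 0
Continued fraction: [8; 1, 2]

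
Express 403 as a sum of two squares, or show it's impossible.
Not possible

Factorization: 403 = 13 × 31
By Fermat: n is sum of two squares iff every prime p ≡ 3 (mod 4) appears to even power.
Prime(s) ≡ 3 (mod 4) with odd exponent: [(31, 1)]
Therefore 403 cannot be expressed as a² + b².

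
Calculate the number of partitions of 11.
56

p(n) counts ways to write n as a sum of positive integers (order ignored).
Euler's pentagonal recurrence: p(k) = p(k-1) + p(k-2) - p(k-5) - p(k-7) + p(k-12) + p(k-15) - ... (offsets j(3j∓1)/2, signs ++--, p(0)=1, p(<0)=0).
DP table for k = 0..10: p(0)=1, p(1)=1, p(2)=2, p(3)=3, p(4)=5, p(5)=7, p(6)=11, p(7)=15, p(8)=22, p(9)=30, p(10)=42.
Final step: p(11) = p(10) + p(9) - p(6) - p(4)
= 42 + 30 - 11 - 5
= 56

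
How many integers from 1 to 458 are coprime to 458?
228

458 = 2 × 229
φ(n) = n × ∏(1 - 1/p) for each prime p dividing n
φ(458) = 458 × (1 - 1/2) × (1 - 1/229) = 228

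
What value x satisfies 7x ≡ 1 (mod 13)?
2

gcd(7, 13) = 1, so the inverse exists.
Extended Euclidean algorithm on (13, 7):
13 = 1 × 7 + 6  ⟹  6 = (1)·13 + (-1)·7
7 = 1 × 6 + 1  ⟹  1 = (-1)·13 + (2)·7
So (2)·7 ≡ 1 (mod 13), i.e. 7^(-1) ≡ 2 (mod 13).
Check: 7 × 2 = 14 ≡ 1 (mod 13)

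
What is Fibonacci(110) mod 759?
308

Matrix identity: Q^n = [[F_(n+1), F_n], [F_n, F_(n-1)]] with Q = [[1,1],[1,0]].
n = 110 = 1101110₂. Square-and-multiply, entries mod 759:
Q^1 = [[1,1],[1,0]]
Q^3 = (Q^1)²·Q = [[3,2],[2,1]]
Q^6 = (Q^3)² = [[13,8],[8,5]]
Q^13 = (Q^6)²·Q = [[377,233],[233,144]]
Q^27 = (Q^13)²·Q = [[549,596],[596,712]]
Q^55 = (Q^27)²·Q = [[228,82],[82,146]]
Q^110 = (Q^55)² = [[265,308],[308,716]]
F_110 mod 759 = Q^110[0][1] = 308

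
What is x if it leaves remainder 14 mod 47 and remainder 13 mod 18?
625

Using Chinese Remainder Theorem:
M = 47 × 18 = 846
M1 = 18, M2 = 47
y1 = 18^(-1) mod 47 = 34
y2 = 47^(-1) mod 18 = 5
x = (14×18×34 + 13×47×5) mod 846 = 625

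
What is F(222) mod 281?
280

Matrix identity: Q^n = [[F_(n+1), F_n], [F_n, F_(n-1)]] with Q = [[1,1],[1,0]].
n = 222 = 11011110₂. Square-and-multiply, entries mod 281:
Q^1 = [[1,1],[1,0]]
Q^3 = (Q^1)²·Q = [[3,2],[2,1]]
Q^6 = (Q^3)² = [[13,8],[8,5]]
Q^13 = (Q^6)²·Q = [[96,233],[233,144]]
Q^27 = (Q^13)²·Q = [[0,280],[280,1]]
Q^55 = (Q^27)²·Q = [[0,1],[1,280]]
Q^111 = (Q^55)²·Q = [[0,1],[1,280]]
Q^222 = (Q^111)² = [[1,280],[280,2]]
F_222 mod 281 = Q^222[0][1] = 280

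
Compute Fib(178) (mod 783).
55

Matrix identity: Q^n = [[F_(n+1), F_n], [F_n, F_(n-1)]] with Q = [[1,1],[1,0]].
n = 178 = 10110010₂. Square-and-multiply, entries mod 783:
Q^1 = [[1,1],[1,0]]
Q^2 = (Q^1)² = [[2,1],[1,1]]
Q^5 = (Q^2)²·Q = [[8,5],[5,3]]
Q^11 = (Q^5)²·Q = [[144,89],[89,55]]
Q^22 = (Q^11)² = [[469,485],[485,767]]
Q^44 = (Q^22)² = [[263,465],[465,581]]
Q^89 = (Q^44)²·Q = [[559,382],[382,177]]
Q^178 = (Q^89)² = [[350,55],[55,295]]
F_178 mod 783 = Q^178[0][1] = 55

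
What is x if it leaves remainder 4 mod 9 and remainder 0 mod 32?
256

Using Chinese Remainder Theorem:
M = 9 × 32 = 288
M1 = 32, M2 = 9
y1 = 32^(-1) mod 9 = 2
y2 = 9^(-1) mod 32 = 25
x = (4×32×2 + 0×9×25) mod 288 = 256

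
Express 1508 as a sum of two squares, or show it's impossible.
8² + 38² (a=8, b=38)

Factorization: 1508 = 2^2 × 13 × 29
By Fermat: n is sum of two squares iff every prime p ≡ 3 (mod 4) appears to even power.
All primes ≡ 3 (mod 4) appear to even power.
Search a = 0, 1, 2, … for 1508 - a² a perfect square: first hit at a = 8: 1508 - 64 = 1444 = 38².
1508 = 8² + 38² = 64 + 1444 ✓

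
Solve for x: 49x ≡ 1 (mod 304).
273

gcd(49, 304) = 1, so the inverse exists.
Extended Euclidean algorithm on (304, 49):
304 = 6 × 49 + 10  ⟹  10 = (1)·304 + (-6)·49
49 = 4 × 10 + 9  ⟹  9 = (-4)·304 + (25)·49
10 = 1 × 9 + 1  ⟹  1 = (5)·304 + (-31)·49
So (-31)·49 ≡ 1 (mod 304), i.e. 49^(-1) ≡ -31 ≡ 273 (mod 304).
Check: 49 × 273 = 13377 ≡ 1 (mod 304)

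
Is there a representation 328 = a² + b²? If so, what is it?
2² + 18² (a=2, b=18)

Factorization: 328 = 2^3 × 41
By Fermat: n is sum of two squares iff every prime p ≡ 3 (mod 4) appears to even power.
All primes ≡ 3 (mod 4) appear to even power.
Search a = 0, 1, 2, … for 328 - a² a perfect square: first hit at a = 2: 328 - 4 = 324 = 18².
328 = 2² + 18² = 4 + 324 ✓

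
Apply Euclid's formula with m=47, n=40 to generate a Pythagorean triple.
(609, 3760, 3809)

Euclid's formula: a = m² - n², b = 2mn, c = m² + n²
m = 47, n = 40
a = 47² - 40² = 2209 - 1600 = 609
b = 2 × 47 × 40 = 3760
c = 47² + 40² = 2209 + 1600 = 3809
Verification: 609² + 3760² = 370881 + 14137600 = 14508481 = 3809² ✓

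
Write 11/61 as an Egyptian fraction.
1/6 + 1/74 + 1/6771

Greedy algorithm:
11/61: ceiling(61/11) = 6, use 1/6
5/366: ceiling(366/5) = 74, use 1/74
1/6771: ceiling(6771/1) = 6771, use 1/6771
Result: 11/61 = 1/6 + 1/74 + 1/6771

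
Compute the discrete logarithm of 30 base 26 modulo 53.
13

Baby-step giant-step with step n = ⌈√53⌉ = 8.
Baby steps 26^j mod 53 (j:value) for j=0..7: 0:1, 1:26, 2:40, 3:33, 4:10, 5:48, 6:29, 7:12.
Giant-step multiplier: 26^(-8) ≡ 26^(52-8) = 26^44 ≡ 44 (mod 53).
Giant steps γ_i = 30·44^i mod 53: γ_0=30, γ_1=48 (in table at j=5).
x = i·n + j = 1·8 + 5 = 13.
Check: 26^13 ≡ 30 (mod 53).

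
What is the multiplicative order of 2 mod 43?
14

43 is prime, so ord(2) divides φ(43) = 42.
Divisors of 42: 1, 2, 3, 6, 7, 14, 21, 42.
Repeated squaring: 2^1 ≡ 2, 2^2 ≡ 4, 2^4 ≡ 16, 2^8 ≡ 41, 2^16 ≡ 4, 2^32 ≡ 16 (mod 43).
Test 2^d mod 43 for each divisor d in increasing order:
2^1 ≡ 2
2^2 ≡ 4
2^3 = 2^2·2^1 ≡ 8
2^6 = 2^4·2^2 ≡ 21
2^7 = 2^4·2^2·2^1 ≡ 42
2^14 = 2^8·2^4·2^2 ≡ 1  ← first divisor giving 1
The order is 14.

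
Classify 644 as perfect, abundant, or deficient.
abundant

Proper divisors of 644: sum = 1 + 2 + 4 + 7 + 14 + 23 + 28 + 46 + 92 + 161 + 322 = 700
Since 700 > 644, 644 is abundant.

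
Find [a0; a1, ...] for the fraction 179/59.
[3; 29, 2]

Euclidean algorithm steps:
179 = 3 × 59 + 2
59 = 29 × 2 + 1
2 = 2 × 1 + 0
Continued fraction: [3; 29, 2]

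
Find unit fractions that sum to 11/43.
1/4 + 1/172

Greedy algorithm:
11/43: ceiling(43/11) = 4, use 1/4
1/172: ceiling(172/1) = 172, use 1/172
Result: 11/43 = 1/4 + 1/172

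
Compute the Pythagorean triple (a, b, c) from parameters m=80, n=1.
(6399, 160, 6401)

Euclid's formula: a = m² - n², b = 2mn, c = m² + n²
m = 80, n = 1
a = 80² - 1² = 6400 - 1 = 6399
b = 2 × 80 × 1 = 160
c = 80² + 1² = 6400 + 1 = 6401
Verification: 6399² + 160² = 40947201 + 25600 = 40972801 = 6401² ✓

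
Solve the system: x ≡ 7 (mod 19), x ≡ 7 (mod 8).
7

Using Chinese Remainder Theorem:
M = 19 × 8 = 152
M1 = 8, M2 = 19
y1 = 8^(-1) mod 19 = 12
y2 = 19^(-1) mod 8 = 3
x = (7×8×12 + 7×19×3) mod 152 = 7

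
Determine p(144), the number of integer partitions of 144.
22540654445

p(n) counts ways to write n as a sum of positive integers (order ignored).
Euler's pentagonal recurrence: p(k) = p(k-1) + p(k-2) - p(k-5) - p(k-7) + p(k-12) + p(k-15) - ... (offsets j(3j∓1)/2, signs ++--, p(0)=1, p(<0)=0).
DP table for k = 0..143: p(0)=1, p(1)=1, p(2)=2, p(3)=3, p(4)=5, p(5)=7, p(6)=11, p(7)=15, p(8)=22, p(9)=30, p(10)=42, p(11)=56, p(12)=77, p(13)=101, p(14)=135, p(15)=176, p(16)=231, p(17)=297, p(18)=385, p(19)=490, p(20)=627, p(21)=792, p(22)=1002, p(23)=1255, p(24)=1575, p(25)=1958, p(26)=2436, p(27)=3010, p(28)=3718, p(29)=4565, p(30)=5604, p(31)=6842, p(32)=8349, p(33)=10143, p(34)=12310, p(35)=14883, p(36)=17977, p(37)=21637, p(38)=26015, p(39)=31185, p(40)=37338, p(41)=44583, p(42)=53174, p(43)=63261, p(44)=75175, p(45)=89134, p(46)=105558, p(47)=124754, p(48)=147273, p(49)=173525, p(50)=204226, p(51)=239943, p(52)=281589, p(53)=329931, p(54)=386155, p(55)=451276, p(56)=526823, p(57)=614154, p(58)=715220, p(59)=831820, p(60)=966467, p(61)=1121505, p(62)=1300156, p(63)=1505499, p(64)=1741630, p(65)=2012558, p(66)=2323520, p(67)=2679689, p(68)=3087735, p(69)=3554345, p(70)=4087968, p(71)=4697205, p(72)=5392783, p(73)=6185689, p(74)=7089500, p(75)=8118264, p(76)=9289091, p(77)=10619863, p(78)=12132164, p(79)=13848650, p(80)=15796476, p(81)=18004327, p(82)=20506255, p(83)=23338469, p(84)=26543660, p(85)=30167357, p(86)=34262962, p(87)=38887673, p(88)=44108109, p(89)=49995925, p(90)=56634173, p(91)=64112359, p(92)=72533807, p(93)=82010177, p(94)=92669720, p(95)=104651419, p(96)=118114304, p(97)=133230930, p(98)=150198136, p(99)=169229875, p(100)=190569292, p(101)=214481126, p(102)=241265379, p(103)=271248950, p(104)=304801365, p(105)=342325709, p(106)=384276336, p(107)=431149389, p(108)=483502844, p(109)=541946240, p(110)=607163746, p(111)=679903203, p(112)=761002156, p(113)=851376628, p(114)=952050665, p(115)=1064144451, p(116)=1188908248, p(117)=1327710076, p(118)=1482074143, p(119)=1653668665, p(120)=1844349560, p(121)=2056148051, p(122)=2291320912, p(123)=2552338241, p(124)=2841940500, p(125)=3163127352, p(126)=3519222692, p(127)=3913864295, p(128)=4351078600, p(129)=4835271870, p(130)=5371315400, p(131)=5964539504, p(132)=6620830889, p(133)=7346629512, p(134)=8149040695, p(135)=9035836076, p(136)=10015581680, p(137)=11097645016, p(138)=12292341831, p(139)=13610949895, p(140)=15065878135, p(141)=16670689208, p(142)=18440293320, p(143)=20390982757.
Final step: p(144) = p(143) + p(142) - p(139) - p(137) + p(132) + p(129) - p(122) - p(118) + p(109) + p(104) - p(93) - p(87) + p(74) + p(67) - p(52) - p(44) + p(27) + p(18)
= 20390982757 + 18440293320 - 13610949895 - 11097645016 + 6620830889 + 4835271870 - 2291320912 - 1482074143 + 541946240 + 304801365 - 82010177 - 38887673 + 7089500 + 2679689 - 281589 - 75175 + 3010 + 385
= 22540654445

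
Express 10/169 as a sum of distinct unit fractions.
1/17 + 1/2873

Greedy algorithm:
10/169: ceiling(169/10) = 17, use 1/17
1/2873: ceiling(2873/1) = 2873, use 1/2873
Result: 10/169 = 1/17 + 1/2873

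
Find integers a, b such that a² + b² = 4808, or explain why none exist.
38² + 58² (a=38, b=58)

Factorization: 4808 = 2^3 × 601
By Fermat: n is sum of two squares iff every prime p ≡ 3 (mod 4) appears to even power.
All primes ≡ 3 (mod 4) appear to even power.
Search a = 0, 1, 2, … for 4808 - a² a perfect square: first hit at a = 38: 4808 - 1444 = 3364 = 58².
4808 = 38² + 58² = 1444 + 3364 ✓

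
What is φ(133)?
108

133 = 7 × 19
φ(n) = n × ∏(1 - 1/p) for each prime p dividing n
φ(133) = 133 × (1 - 1/7) × (1 - 1/19) = 108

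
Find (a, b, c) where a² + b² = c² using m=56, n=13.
(2967, 1456, 3305)

Euclid's formula: a = m² - n², b = 2mn, c = m² + n²
m = 56, n = 13
a = 56² - 13² = 3136 - 169 = 2967
b = 2 × 56 × 13 = 1456
c = 56² + 13² = 3136 + 169 = 3305
Verification: 2967² + 1456² = 8803089 + 2119936 = 10923025 = 3305² ✓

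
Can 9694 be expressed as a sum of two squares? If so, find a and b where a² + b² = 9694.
Not possible

Factorization: 9694 = 2 × 37 × 131
By Fermat: n is sum of two squares iff every prime p ≡ 3 (mod 4) appears to even power.
Prime(s) ≡ 3 (mod 4) with odd exponent: [(131, 1)]
Therefore 9694 cannot be expressed as a² + b².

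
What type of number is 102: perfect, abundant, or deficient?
abundant

Proper divisors of 102: sum = 1 + 2 + 3 + 6 + 17 + 34 + 51 = 114
Since 114 > 102, 102 is abundant.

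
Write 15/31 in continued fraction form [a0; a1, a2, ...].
[0; 2, 15]

Euclidean algorithm steps:
15 = 0 × 31 + 15
31 = 2 × 15 + 1
15 = 15 × 1 + 0
Continued fraction: [0; 2, 15]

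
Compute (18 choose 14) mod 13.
5

Using Lucas' theorem:
Write n=18 and k=14 in base 13:
n in base 13: [1, 5]
k in base 13: [1, 1]
C(18,14) mod 13 = ∏ C(n_i, k_i) mod 13
Digit binomials (mod 13): C(1,1) = 1; C(5,1) = 5
Product: 1 × 5 = 5 ≡ 5 (mod 13)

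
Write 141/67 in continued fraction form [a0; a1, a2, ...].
[2; 9, 1, 1, 3]

Euclidean algorithm steps:
141 = 2 × 67 + 7
67 = 9 × 7 + 4
7 = 1 × 4 + 3
4 = 1 × 3 + 1
3 = 3 × 1 + 0
Continued fraction: [2; 9, 1, 1, 3]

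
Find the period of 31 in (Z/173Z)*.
86

173 is prime, so ord(31) divides φ(173) = 172.
Divisors of 172: 1, 2, 4, 43, 86, 172.
Repeated squaring: 31^1 ≡ 31, 31^2 ≡ 96, 31^4 ≡ 47, 31^8 ≡ 133, 31^16 ≡ 43, 31^32 ≡ 119, 31^64 ≡ 148, 31^128 ≡ 106 (mod 173).
Test 31^d mod 173 for each divisor d in increasing order:
31^1 ≡ 31
31^2 ≡ 96
31^4 ≡ 47
31^43 = 31^32·31^8·31^2·31^1 ≡ 172
31^86 = 31^64·31^16·31^4·31^2 ≡ 1  ← first divisor giving 1
The order is 86.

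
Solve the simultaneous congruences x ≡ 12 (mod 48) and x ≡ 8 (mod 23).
1020

Using Chinese Remainder Theorem:
M = 48 × 23 = 1104
M1 = 23, M2 = 48
y1 = 23^(-1) mod 48 = 23
y2 = 48^(-1) mod 23 = 12
x = (12×23×23 + 8×48×12) mod 1104 = 1020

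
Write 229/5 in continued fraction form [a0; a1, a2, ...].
[45; 1, 4]

Euclidean algorithm steps:
229 = 45 × 5 + 4
5 = 1 × 4 + 1
4 = 4 × 1 + 0
Continued fraction: [45; 1, 4]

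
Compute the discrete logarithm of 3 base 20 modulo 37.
14

Baby-step giant-step with step n = ⌈√37⌉ = 7.
Baby steps 20^j mod 37 (j:value) for j=0..6: 0:1, 1:20, 2:30, 3:8, 4:12, 5:18, 6:27.
Giant-step multiplier: 20^(-7) ≡ 20^(36-7) = 20^29 ≡ 32 (mod 37).
Giant steps γ_i = 3·32^i mod 37: γ_0=3, γ_1=22, γ_2=1 (in table at j=0).
x = i·n + j = 2·7 + 0 = 14.
Check: 20^14 ≡ 3 (mod 37).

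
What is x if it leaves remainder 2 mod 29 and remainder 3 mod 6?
147

Using Chinese Remainder Theorem:
M = 29 × 6 = 174
M1 = 6, M2 = 29
y1 = 6^(-1) mod 29 = 5
y2 = 29^(-1) mod 6 = 5
x = (2×6×5 + 3×29×5) mod 174 = 147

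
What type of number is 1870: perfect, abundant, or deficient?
abundant

Proper divisors of 1870: sum = 1 + 2 + 5 + 10 + 11 + 17 + 22 + 34 + 55 + 85 + 110 + 170 + 187 + 374 + 935 = 2018
Since 2018 > 1870, 1870 is abundant.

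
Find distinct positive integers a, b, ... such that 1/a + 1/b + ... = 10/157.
1/16 + 1/838 + 1/1052528

Greedy algorithm:
10/157: ceiling(157/10) = 16, use 1/16
3/2512: ceiling(2512/3) = 838, use 1/838
1/1052528: ceiling(1052528/1) = 1052528, use 1/1052528
Result: 10/157 = 1/16 + 1/838 + 1/1052528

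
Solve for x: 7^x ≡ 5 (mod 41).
18

Baby-step giant-step with step n = ⌈√41⌉ = 7.
Baby steps 7^j mod 41 (j:value) for j=0..6: 0:1, 1:7, 2:8, 3:15, 4:23, 5:38, 6:20.
Giant-step multiplier: 7^(-7) ≡ 7^(40-7) = 7^33 ≡ 29 (mod 41).
Giant steps γ_i = 5·29^i mod 41: γ_0=5, γ_1=22, γ_2=23 (in table at j=4).
x = i·n + j = 2·7 + 4 = 18.
Check: 7^18 ≡ 5 (mod 41).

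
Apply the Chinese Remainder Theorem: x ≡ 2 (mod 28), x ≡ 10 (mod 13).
114

Using Chinese Remainder Theorem:
M = 28 × 13 = 364
M1 = 13, M2 = 28
y1 = 13^(-1) mod 28 = 13
y2 = 28^(-1) mod 13 = 7
x = (2×13×13 + 10×28×7) mod 364 = 114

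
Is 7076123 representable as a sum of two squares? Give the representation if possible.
Not possible

Factorization: 7076123 = 43^3 × 89
By Fermat: n is sum of two squares iff every prime p ≡ 3 (mod 4) appears to even power.
Prime(s) ≡ 3 (mod 4) with odd exponent: [(43, 3)]
Therefore 7076123 cannot be expressed as a² + b².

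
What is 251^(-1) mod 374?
225

gcd(251, 374) = 1, so the inverse exists.
Extended Euclidean algorithm on (374, 251):
374 = 1 × 251 + 123  ⟹  123 = (1)·374 + (-1)·251
251 = 2 × 123 + 5  ⟹  5 = (-2)·374 + (3)·251
123 = 24 × 5 + 3  ⟹  3 = (49)·374 + (-73)·251
5 = 1 × 3 + 2  ⟹  2 = (-51)·374 + (76)·251
3 = 1 × 2 + 1  ⟹  1 = (100)·374 + (-149)·251
So (-149)·251 ≡ 1 (mod 374), i.e. 251^(-1) ≡ -149 ≡ 225 (mod 374).
Check: 251 × 225 = 56475 ≡ 1 (mod 374)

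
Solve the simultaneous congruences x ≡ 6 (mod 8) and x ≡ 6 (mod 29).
6

Using Chinese Remainder Theorem:
M = 8 × 29 = 232
M1 = 29, M2 = 8
y1 = 29^(-1) mod 8 = 5
y2 = 8^(-1) mod 29 = 11
x = (6×29×5 + 6×8×11) mod 232 = 6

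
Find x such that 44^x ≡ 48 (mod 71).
50

Baby-step giant-step with step n = ⌈√71⌉ = 9.
Baby steps 44^j mod 71 (j:value) for j=0..8: 0:1, 1:44, 2:19, 3:55, 4:6, 5:51, 6:43, 7:46, 8:36.
Giant-step multiplier: 44^(-9) ≡ 44^(70-9) = 44^61 ≡ 42 (mod 71).
Giant steps γ_i = 48·42^i mod 71: γ_0=48, γ_1=28, γ_2=40, γ_3=47, γ_4=57, γ_5=51 (in table at j=5).
x = i·n + j = 5·9 + 5 = 50.
Check: 44^50 ≡ 48 (mod 71).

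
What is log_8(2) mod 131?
87

Baby-step giant-step with step n = ⌈√131⌉ = 12.
Baby steps 8^j mod 131 (j:value) for j=0..11: 0:1, 1:8, 2:64, 3:119, 4:35, 5:18, 6:13, 7:104, 8:46, 9:106, 10:62, 11:103.
Giant-step multiplier: 8^(-12) ≡ 8^(130-12) = 8^118 ≡ 100 (mod 131).
Giant steps γ_i = 2·100^i mod 131: γ_0=2, γ_1=69, γ_2=88, γ_3=23, γ_4=73, γ_5=95, γ_6=68, γ_7=119 (in table at j=3).
x = i·n + j = 7·12 + 3 = 87.
Check: 8^87 ≡ 2 (mod 131).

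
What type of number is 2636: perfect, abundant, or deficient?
deficient

Proper divisors of 2636: sum = 1 + 2 + 4 + 659 + 1318 = 1984
Since 1984 < 2636, 2636 is deficient.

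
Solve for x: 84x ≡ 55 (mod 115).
x ≡ 65 (mod 115)

gcd(84, 115) = 1, which divides 55, so solutions exist.
Find 84^(-1) mod 115 by the extended Euclidean algorithm:
115 = 1 × 84 + 31  ⟹  31 = (1)·115 + (-1)·84
84 = 2 × 31 + 22  ⟹  22 = (-2)·115 + (3)·84
31 = 1 × 22 + 9  ⟹  9 = (3)·115 + (-4)·84
22 = 2 × 9 + 4  ⟹  4 = (-8)·115 + (11)·84
9 = 2 × 4 + 1  ⟹  1 = (19)·115 + (-26)·84
So (-26)·84 ≡ 1 (mod 115), i.e. 84^(-1) ≡ -26 ≡ 89 (mod 115).
x ≡ 89 × 55 = 4895 ≡ 65 (mod 115).
Check: 84 × 65 = 5460 ≡ 55 (mod 115).
Unique solution: x ≡ 65 (mod 115)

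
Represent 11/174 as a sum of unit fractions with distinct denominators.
1/16 + 1/1392

Greedy algorithm:
11/174: ceiling(174/11) = 16, use 1/16
1/1392: ceiling(1392/1) = 1392, use 1/1392
Result: 11/174 = 1/16 + 1/1392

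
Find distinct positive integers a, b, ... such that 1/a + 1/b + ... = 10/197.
1/20 + 1/1314 + 1/2588580

Greedy algorithm:
10/197: ceiling(197/10) = 20, use 1/20
3/3940: ceiling(3940/3) = 1314, use 1/1314
1/2588580: ceiling(2588580/1) = 2588580, use 1/2588580
Result: 10/197 = 1/20 + 1/1314 + 1/2588580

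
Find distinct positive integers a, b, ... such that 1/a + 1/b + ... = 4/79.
1/20 + 1/1580

Greedy algorithm:
4/79: ceiling(79/4) = 20, use 1/20
1/1580: ceiling(1580/1) = 1580, use 1/1580
Result: 4/79 = 1/20 + 1/1580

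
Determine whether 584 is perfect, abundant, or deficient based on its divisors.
deficient

Proper divisors of 584: sum = 1 + 2 + 4 + 8 + 73 + 146 + 292 = 526
Since 526 < 584, 584 is deficient.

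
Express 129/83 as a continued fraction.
[1; 1, 1, 4, 9]

Euclidean algorithm steps:
129 = 1 × 83 + 46
83 = 1 × 46 + 37
46 = 1 × 37 + 9
37 = 4 × 9 + 1
9 = 9 × 1 + 0
Continued fraction: [1; 1, 1, 4, 9]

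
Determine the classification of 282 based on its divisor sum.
abundant

Proper divisors of 282: sum = 1 + 2 + 3 + 6 + 47 + 94 + 141 = 294
Since 294 > 282, 282 is abundant.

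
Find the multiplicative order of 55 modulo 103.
51

103 is prime, so ord(55) divides φ(103) = 102.
Divisors of 102: 1, 2, 3, 6, 17, 34, 51, 102.
Repeated squaring: 55^1 ≡ 55, 55^2 ≡ 38, 55^4 ≡ 2, 55^8 ≡ 4, 55^16 ≡ 16, 55^32 ≡ 50, 55^64 ≡ 28 (mod 103).
Test 55^d mod 103 for each divisor d in increasing order:
55^1 ≡ 55
55^2 ≡ 38
55^3 = 55^2·55^1 ≡ 30
55^6 = 55^4·55^2 ≡ 76
55^17 = 55^16·55^1 ≡ 56
55^34 = 55^32·55^2 ≡ 46
55^51 = 55^32·55^16·55^2·55^1 ≡ 1  ← first divisor giving 1
The order is 51.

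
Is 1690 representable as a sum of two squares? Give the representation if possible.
3² + 41² (a=3, b=41)

Factorization: 1690 = 2 × 5 × 13^2
By Fermat: n is sum of two squares iff every prime p ≡ 3 (mod 4) appears to even power.
All primes ≡ 3 (mod 4) appear to even power.
Search a = 0, 1, 2, … for 1690 - a² a perfect square: first hit at a = 3: 1690 - 9 = 1681 = 41².
1690 = 3² + 41² = 9 + 1681 ✓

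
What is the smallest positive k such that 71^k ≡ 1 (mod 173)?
172

173 is prime, so ord(71) divides φ(173) = 172.
Divisors of 172: 1, 2, 4, 43, 86, 172.
Repeated squaring: 71^1 ≡ 71, 71^2 ≡ 24, 71^4 ≡ 57, 71^8 ≡ 135, 71^16 ≡ 60, 71^32 ≡ 140, 71^64 ≡ 51, 71^128 ≡ 6 (mod 173).
Test 71^d mod 173 for each divisor d in increasing order:
71^1 ≡ 71
71^2 ≡ 24
71^4 ≡ 57
71^43 = 71^32·71^8·71^2·71^1 ≡ 93
71^86 = 71^64·71^16·71^4·71^2 ≡ 172
71^172 = 71^128·71^32·71^8·71^4 ≡ 1  ← first divisor giving 1
The order is 172.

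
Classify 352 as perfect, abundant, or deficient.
abundant

Proper divisors of 352: sum = 1 + 2 + 4 + 8 + 11 + 16 + 22 + 32 + 44 + 88 + 176 = 404
Since 404 > 352, 352 is abundant.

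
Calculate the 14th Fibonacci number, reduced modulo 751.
377

Matrix identity: Q^n = [[F_(n+1), F_n], [F_n, F_(n-1)]] with Q = [[1,1],[1,0]].
n = 14 = 1110₂. Square-and-multiply, entries mod 751:
Q^1 = [[1,1],[1,0]]
Q^3 = (Q^1)²·Q = [[3,2],[2,1]]
Q^7 = (Q^3)²·Q = [[21,13],[13,8]]
Q^14 = (Q^7)² = [[610,377],[377,233]]
F_14 mod 751 = Q^14[0][1] = 377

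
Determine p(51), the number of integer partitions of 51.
239943

p(n) counts ways to write n as a sum of positive integers (order ignored).
Euler's pentagonal recurrence: p(k) = p(k-1) + p(k-2) - p(k-5) - p(k-7) + p(k-12) + p(k-15) - ... (offsets j(3j∓1)/2, signs ++--, p(0)=1, p(<0)=0).
DP table for k = 0..50: p(0)=1, p(1)=1, p(2)=2, p(3)=3, p(4)=5, p(5)=7, p(6)=11, p(7)=15, p(8)=22, p(9)=30, p(10)=42, p(11)=56, p(12)=77, p(13)=101, p(14)=135, p(15)=176, p(16)=231, p(17)=297, p(18)=385, p(19)=490, p(20)=627, p(21)=792, p(22)=1002, p(23)=1255, p(24)=1575, p(25)=1958, p(26)=2436, p(27)=3010, p(28)=3718, p(29)=4565, p(30)=5604, p(31)=6842, p(32)=8349, p(33)=10143, p(34)=12310, p(35)=14883, p(36)=17977, p(37)=21637, p(38)=26015, p(39)=31185, p(40)=37338, p(41)=44583, p(42)=53174, p(43)=63261, p(44)=75175, p(45)=89134, p(46)=105558, p(47)=124754, p(48)=147273, p(49)=173525, p(50)=204226.
Final step: p(51) = p(50) + p(49) - p(46) - p(44) + p(39) + p(36) - p(29) - p(25) + p(16) + p(11) - p(0)
= 204226 + 173525 - 105558 - 75175 + 31185 + 17977 - 4565 - 1958 + 231 + 56 - 1
= 239943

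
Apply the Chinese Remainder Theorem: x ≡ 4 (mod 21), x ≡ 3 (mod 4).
67

Using Chinese Remainder Theorem:
M = 21 × 4 = 84
M1 = 4, M2 = 21
y1 = 4^(-1) mod 21 = 16
y2 = 21^(-1) mod 4 = 1
x = (4×4×16 + 3×21×1) mod 84 = 67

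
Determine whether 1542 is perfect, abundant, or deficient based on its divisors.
abundant

Proper divisors of 1542: sum = 1 + 2 + 3 + 6 + 257 + 514 + 771 = 1554
Since 1554 > 1542, 1542 is abundant.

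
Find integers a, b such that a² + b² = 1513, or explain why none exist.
12² + 37² (a=12, b=37)

Factorization: 1513 = 17 × 89
By Fermat: n is sum of two squares iff every prime p ≡ 3 (mod 4) appears to even power.
All primes ≡ 3 (mod 4) appear to even power.
Search a = 0, 1, 2, … for 1513 - a² a perfect square: first hit at a = 12: 1513 - 144 = 1369 = 37².
1513 = 12² + 37² = 144 + 1369 ✓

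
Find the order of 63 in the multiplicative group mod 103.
51

103 is prime, so ord(63) divides φ(103) = 102.
Divisors of 102: 1, 2, 3, 6, 17, 34, 51, 102.
Repeated squaring: 63^1 ≡ 63, 63^2 ≡ 55, 63^4 ≡ 38, 63^8 ≡ 2, 63^16 ≡ 4, 63^32 ≡ 16, 63^64 ≡ 50 (mod 103).
Test 63^d mod 103 for each divisor d in increasing order:
63^1 ≡ 63
63^2 ≡ 55
63^3 = 63^2·63^1 ≡ 66
63^6 = 63^4·63^2 ≡ 30
63^17 = 63^16·63^1 ≡ 46
63^34 = 63^32·63^2 ≡ 56
63^51 = 63^32·63^16·63^2·63^1 ≡ 1  ← first divisor giving 1
The order is 51.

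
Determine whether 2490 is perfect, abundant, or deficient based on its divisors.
abundant

Proper divisors of 2490: sum = 1 + 2 + 3 + 5 + 6 + 10 + 15 + 30 + 83 + 166 + 249 + 415 + 498 + 830 + 1245 = 3558
Since 3558 > 2490, 2490 is abundant.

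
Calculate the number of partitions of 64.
1741630

p(n) counts ways to write n as a sum of positive integers (order ignored).
Euler's pentagonal recurrence: p(k) = p(k-1) + p(k-2) - p(k-5) - p(k-7) + p(k-12) + p(k-15) - ... (offsets j(3j∓1)/2, signs ++--, p(0)=1, p(<0)=0).
DP table for k = 0..63: p(0)=1, p(1)=1, p(2)=2, p(3)=3, p(4)=5, p(5)=7, p(6)=11, p(7)=15, p(8)=22, p(9)=30, p(10)=42, p(11)=56, p(12)=77, p(13)=101, p(14)=135, p(15)=176, p(16)=231, p(17)=297, p(18)=385, p(19)=490, p(20)=627, p(21)=792, p(22)=1002, p(23)=1255, p(24)=1575, p(25)=1958, p(26)=2436, p(27)=3010, p(28)=3718, p(29)=4565, p(30)=5604, p(31)=6842, p(32)=8349, p(33)=10143, p(34)=12310, p(35)=14883, p(36)=17977, p(37)=21637, p(38)=26015, p(39)=31185, p(40)=37338, p(41)=44583, p(42)=53174, p(43)=63261, p(44)=75175, p(45)=89134, p(46)=105558, p(47)=124754, p(48)=147273, p(49)=173525, p(50)=204226, p(51)=239943, p(52)=281589, p(53)=329931, p(54)=386155, p(55)=451276, p(56)=526823, p(57)=614154, p(58)=715220, p(59)=831820, p(60)=966467, p(61)=1121505, p(62)=1300156, p(63)=1505499.
Final step: p(64) = p(63) + p(62) - p(59) - p(57) + p(52) + p(49) - p(42) - p(38) + p(29) + p(24) - p(13) - p(7)
= 1505499 + 1300156 - 831820 - 614154 + 281589 + 173525 - 53174 - 26015 + 4565 + 1575 - 101 - 15
= 1741630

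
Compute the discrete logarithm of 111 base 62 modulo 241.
195

Baby-step giant-step with step n = ⌈√241⌉ = 16.
Baby steps 62^j mod 241 (j:value) for j=0..15: 0:1, 1:62, 2:229, 3:220, 4:144, 5:11, 6:200, 7:109, 8:10, 9:138, 10:121, 11:31, 12:235, 13:110, 14:72, 15:126.
Giant-step multiplier: 62^(-16) ≡ 62^(240-16) = 62^224 ≡ 94 (mod 241).
Giant steps γ_i = 111·94^i mod 241: γ_0=111, γ_1=71, γ_2=167, γ_3=33, γ_4=210, γ_5=219, γ_6=101, γ_7=95, γ_8=13, γ_9=17, γ_10=152, γ_11=69, γ_12=220 (in table at j=3).
x = i·n + j = 12·16 + 3 = 195.
Check: 62^195 ≡ 111 (mod 241).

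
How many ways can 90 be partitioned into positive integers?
56634173

p(n) counts ways to write n as a sum of positive integers (order ignored).
Euler's pentagonal recurrence: p(k) = p(k-1) + p(k-2) - p(k-5) - p(k-7) + p(k-12) + p(k-15) - ... (offsets j(3j∓1)/2, signs ++--, p(0)=1, p(<0)=0).
DP table for k = 0..89: p(0)=1, p(1)=1, p(2)=2, p(3)=3, p(4)=5, p(5)=7, p(6)=11, p(7)=15, p(8)=22, p(9)=30, p(10)=42, p(11)=56, p(12)=77, p(13)=101, p(14)=135, p(15)=176, p(16)=231, p(17)=297, p(18)=385, p(19)=490, p(20)=627, p(21)=792, p(22)=1002, p(23)=1255, p(24)=1575, p(25)=1958, p(26)=2436, p(27)=3010, p(28)=3718, p(29)=4565, p(30)=5604, p(31)=6842, p(32)=8349, p(33)=10143, p(34)=12310, p(35)=14883, p(36)=17977, p(37)=21637, p(38)=26015, p(39)=31185, p(40)=37338, p(41)=44583, p(42)=53174, p(43)=63261, p(44)=75175, p(45)=89134, p(46)=105558, p(47)=124754, p(48)=147273, p(49)=173525, p(50)=204226, p(51)=239943, p(52)=281589, p(53)=329931, p(54)=386155, p(55)=451276, p(56)=526823, p(57)=614154, p(58)=715220, p(59)=831820, p(60)=966467, p(61)=1121505, p(62)=1300156, p(63)=1505499, p(64)=1741630, p(65)=2012558, p(66)=2323520, p(67)=2679689, p(68)=3087735, p(69)=3554345, p(70)=4087968, p(71)=4697205, p(72)=5392783, p(73)=6185689, p(74)=7089500, p(75)=8118264, p(76)=9289091, p(77)=10619863, p(78)=12132164, p(79)=13848650, p(80)=15796476, p(81)=18004327, p(82)=20506255, p(83)=23338469, p(84)=26543660, p(85)=30167357, p(86)=34262962, p(87)=38887673, p(88)=44108109, p(89)=49995925.
Final step: p(90) = p(89) + p(88) - p(85) - p(83) + p(78) + p(75) - p(68) - p(64) + p(55) + p(50) - p(39) - p(33) + p(20) + p(13)
= 49995925 + 44108109 - 30167357 - 23338469 + 12132164 + 8118264 - 3087735 - 1741630 + 451276 + 204226 - 31185 - 10143 + 627 + 101
= 56634173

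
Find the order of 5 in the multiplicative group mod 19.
9

19 is prime, so ord(5) divides φ(19) = 18.
Divisors of 18: 1, 2, 3, 6, 9, 18.
Repeated squaring: 5^1 ≡ 5, 5^2 ≡ 6, 5^4 ≡ 17, 5^8 ≡ 4, 5^16 ≡ 16 (mod 19).
Test 5^d mod 19 for each divisor d in increasing order:
5^1 ≡ 5
5^2 ≡ 6
5^3 = 5^2·5^1 ≡ 11
5^6 = 5^4·5^2 ≡ 7
5^9 = 5^8·5^1 ≡ 1  ← first divisor giving 1
The order is 9.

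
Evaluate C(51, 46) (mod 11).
10

Using Lucas' theorem:
Write n=51 and k=46 in base 11:
n in base 11: [4, 7]
k in base 11: [4, 2]
C(51,46) mod 11 = ∏ C(n_i, k_i) mod 11
Digit binomials (mod 11): C(4,4) = 1; C(7,2) = 21 ≡ 10
Product: 1 × 10 = 10 ≡ 10 (mod 11)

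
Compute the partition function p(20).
627

p(n) counts ways to write n as a sum of positive integers (order ignored).
Euler's pentagonal recurrence: p(k) = p(k-1) + p(k-2) - p(k-5) - p(k-7) + p(k-12) + p(k-15) - ... (offsets j(3j∓1)/2, signs ++--, p(0)=1, p(<0)=0).
DP table for k = 0..19: p(0)=1, p(1)=1, p(2)=2, p(3)=3, p(4)=5, p(5)=7, p(6)=11, p(7)=15, p(8)=22, p(9)=30, p(10)=42, p(11)=56, p(12)=77, p(13)=101, p(14)=135, p(15)=176, p(16)=231, p(17)=297, p(18)=385, p(19)=490.
Final step: p(20) = p(19) + p(18) - p(15) - p(13) + p(8) + p(5)
= 490 + 385 - 176 - 101 + 22 + 7
= 627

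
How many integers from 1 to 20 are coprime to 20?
8

20 = 2^2 × 5
φ(n) = n × ∏(1 - 1/p) for each prime p dividing n
φ(20) = 20 × (1 - 1/2) × (1 - 1/5) = 8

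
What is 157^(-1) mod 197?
64

gcd(157, 197) = 1, so the inverse exists.
Extended Euclidean algorithm on (197, 157):
197 = 1 × 157 + 40  ⟹  40 = (1)·197 + (-1)·157
157 = 3 × 40 + 37  ⟹  37 = (-3)·197 + (4)·157
40 = 1 × 37 + 3  ⟹  3 = (4)·197 + (-5)·157
37 = 12 × 3 + 1  ⟹  1 = (-51)·197 + (64)·157
So (64)·157 ≡ 1 (mod 197), i.e. 157^(-1) ≡ 64 (mod 197).
Check: 157 × 64 = 10048 ≡ 1 (mod 197)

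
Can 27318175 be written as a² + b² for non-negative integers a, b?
Not possible

Factorization: 27318175 = 5^2 × 103^3
By Fermat: n is sum of two squares iff every prime p ≡ 3 (mod 4) appears to even power.
Prime(s) ≡ 3 (mod 4) with odd exponent: [(103, 3)]
Therefore 27318175 cannot be expressed as a² + b².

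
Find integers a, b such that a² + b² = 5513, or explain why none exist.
32² + 67² (a=32, b=67)

Factorization: 5513 = 37 × 149
By Fermat: n is sum of two squares iff every prime p ≡ 3 (mod 4) appears to even power.
All primes ≡ 3 (mod 4) appear to even power.
Search a = 0, 1, 2, … for 5513 - a² a perfect square: first hit at a = 32: 5513 - 1024 = 4489 = 67².
5513 = 32² + 67² = 1024 + 4489 ✓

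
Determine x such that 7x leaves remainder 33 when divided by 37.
x ≡ 10 (mod 37)

gcd(7, 37) = 1, which divides 33, so solutions exist.
Find 7^(-1) mod 37 by the extended Euclidean algorithm:
37 = 5 × 7 + 2  ⟹  2 = (1)·37 + (-5)·7
7 = 3 × 2 + 1  ⟹  1 = (-3)·37 + (16)·7
So (16)·7 ≡ 1 (mod 37), i.e. 7^(-1) ≡ 16 (mod 37).
x ≡ 16 × 33 = 528 ≡ 10 (mod 37).
Check: 7 × 10 = 70 ≡ 33 (mod 37).
Unique solution: x ≡ 10 (mod 37)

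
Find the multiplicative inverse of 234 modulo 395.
184

gcd(234, 395) = 1, so the inverse exists.
Extended Euclidean algorithm on (395, 234):
395 = 1 × 234 + 161  ⟹  161 = (1)·395 + (-1)·234
234 = 1 × 161 + 73  ⟹  73 = (-1)·395 + (2)·234
161 = 2 × 73 + 15  ⟹  15 = (3)·395 + (-5)·234
73 = 4 × 15 + 13  ⟹  13 = (-13)·395 + (22)·234
15 = 1 × 13 + 2  ⟹  2 = (16)·395 + (-27)·234
13 = 6 × 2 + 1  ⟹  1 = (-109)·395 + (184)·234
So (184)·234 ≡ 1 (mod 395), i.e. 234^(-1) ≡ 184 (mod 395).
Check: 234 × 184 = 43056 ≡ 1 (mod 395)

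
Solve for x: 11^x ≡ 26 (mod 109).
8

Baby-step giant-step with step n = ⌈√109⌉ = 11.
Baby steps 11^j mod 109 (j:value) for j=0..10: 0:1, 1:11, 2:12, 3:23, 4:35, 5:58, 6:93, 7:42, 8:26, 9:68, 10:94.
h = 26 is already in the table at j=8, so x = 8.
Check: 11^8 ≡ 26 (mod 109).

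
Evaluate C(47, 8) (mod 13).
1

Using Lucas' theorem:
Write n=47 and k=8 in base 13:
n in base 13: [3, 8]
k in base 13: [0, 8]
C(47,8) mod 13 = ∏ C(n_i, k_i) mod 13
Digit binomials (mod 13): C(3,0) = 1; C(8,8) = 1
Product: 1 × 1 = 1 ≡ 1 (mod 13)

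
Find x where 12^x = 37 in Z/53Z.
18

Baby-step giant-step with step n = ⌈√53⌉ = 8.
Baby steps 12^j mod 53 (j:value) for j=0..7: 0:1, 1:12, 2:38, 3:32, 4:13, 5:50, 6:17, 7:45.
Giant-step multiplier: 12^(-8) ≡ 12^(52-8) = 12^44 ≡ 16 (mod 53).
Giant steps γ_i = 37·16^i mod 53: γ_0=37, γ_1=9, γ_2=38 (in table at j=2).
x = i·n + j = 2·8 + 2 = 18.
Check: 12^18 ≡ 37 (mod 53).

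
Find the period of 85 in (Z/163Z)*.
9

163 is prime, so ord(85) divides φ(163) = 162.
Divisors of 162: 1, 2, 3, 6, 9, 18, 27, 54, 81, 162.
Repeated squaring: 85^1 ≡ 85, 85^2 ≡ 53, 85^4 ≡ 38, 85^8 ≡ 140, 85^16 ≡ 40, 85^32 ≡ 133, 85^64 ≡ 85, 85^128 ≡ 53 (mod 163).
Test 85^d mod 163 for each divisor d in increasing order:
85^1 ≡ 85
85^2 ≡ 53
85^3 = 85^2·85^1 ≡ 104
85^6 = 85^4·85^2 ≡ 58
85^9 = 85^8·85^1 ≡ 1  ← first divisor giving 1
The order is 9.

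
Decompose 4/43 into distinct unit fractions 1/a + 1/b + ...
1/11 + 1/473

Greedy algorithm:
4/43: ceiling(43/4) = 11, use 1/11
1/473: ceiling(473/1) = 473, use 1/473
Result: 4/43 = 1/11 + 1/473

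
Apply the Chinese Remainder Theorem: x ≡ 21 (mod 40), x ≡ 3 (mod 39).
861

Using Chinese Remainder Theorem:
M = 40 × 39 = 1560
M1 = 39, M2 = 40
y1 = 39^(-1) mod 40 = 39
y2 = 40^(-1) mod 39 = 1
x = (21×39×39 + 3×40×1) mod 1560 = 861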